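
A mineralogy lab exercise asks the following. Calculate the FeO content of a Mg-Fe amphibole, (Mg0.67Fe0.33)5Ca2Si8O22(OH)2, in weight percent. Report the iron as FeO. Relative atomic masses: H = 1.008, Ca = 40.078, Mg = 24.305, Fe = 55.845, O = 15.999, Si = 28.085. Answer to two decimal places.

Formula mass = 864.394 g/mol.
1.65 Fe → 1.6500 mol FeO per formula unit; M(FeO) = 71.844, so FeO mass = 118.543 g.
118.543/864.394 × 100 = 13.71 wt%.

13.71 wt%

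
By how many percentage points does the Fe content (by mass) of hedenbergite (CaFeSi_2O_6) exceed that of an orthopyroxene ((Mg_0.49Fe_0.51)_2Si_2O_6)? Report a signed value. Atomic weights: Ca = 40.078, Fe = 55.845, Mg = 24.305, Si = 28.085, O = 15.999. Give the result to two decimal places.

-1.94 percentage points

Fe in CaFeSi_2O_6: molar mass 248.087 g/mol; 1×55.845 = 55.845 g → 22.51 wt%.
Fe in (Mg_0.49Fe_0.51)_2Si_2O_6: molar mass 232.945 g/mol; 1.02×55.845 = 56.962 g → 24.45 wt%.
Difference = 22.51 − 24.45 = -1.94 percentage points.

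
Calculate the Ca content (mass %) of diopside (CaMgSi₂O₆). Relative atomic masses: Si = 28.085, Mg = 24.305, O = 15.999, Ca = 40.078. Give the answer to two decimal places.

18.51 mass %

M(CaMgSi₂O₆) = 216.547 g/mol.
Ca contributes 1 × 40.078 = 40.078 g per mole.
40.078/216.547 = 0.1851 → 18.51%.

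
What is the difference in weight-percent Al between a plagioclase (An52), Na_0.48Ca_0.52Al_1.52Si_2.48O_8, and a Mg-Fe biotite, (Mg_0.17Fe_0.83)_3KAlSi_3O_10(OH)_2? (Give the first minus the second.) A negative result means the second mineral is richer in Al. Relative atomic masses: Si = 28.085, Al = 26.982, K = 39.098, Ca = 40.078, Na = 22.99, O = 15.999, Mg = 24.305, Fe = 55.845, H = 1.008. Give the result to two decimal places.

9.72 percentage points

M(Na_0.48Ca_0.52Al_1.52Si_2.48O_8) = 270.531 g/mol, so wt% Al = 41.013/270.531 × 100 = 15.16%.
M((Mg_0.17Fe_0.83)_3KAlSi_3O_10(OH)_2) = 495.789 g/mol, so wt% Al = 26.982/495.789 × 100 = 5.44%.
15.16 − 5.44 = 9.72 pp.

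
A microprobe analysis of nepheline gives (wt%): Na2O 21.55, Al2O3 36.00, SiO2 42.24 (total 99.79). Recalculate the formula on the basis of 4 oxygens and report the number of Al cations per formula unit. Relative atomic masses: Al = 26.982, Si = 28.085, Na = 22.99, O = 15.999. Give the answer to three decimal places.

21.55 wt% Na2O ÷ 61.979 g/mol = 0.34770 mol, giving 0.69540 Na and 0.34770 O.
36.00 wt% Al2O3 ÷ 101.961 g/mol = 0.35308 mol, giving 0.70616 Al and 1.05924 O.
42.24 wt% SiO2 ÷ 60.083 g/mol = 0.70303 mol, giving 0.70303 Si and 1.40606 O.
Oxygen sums to 2.81300; scaling by 4/2.81300 = 1.42197 puts the formula on 4 O.
Al: 0.70616 × 1.42197 = 1.004 atoms per formula unit.

1.004 Al apfu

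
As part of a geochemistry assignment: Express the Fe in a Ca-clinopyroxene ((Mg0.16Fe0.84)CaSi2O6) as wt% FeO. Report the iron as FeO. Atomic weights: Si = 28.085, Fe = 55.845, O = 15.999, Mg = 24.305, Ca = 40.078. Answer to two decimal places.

M((Mg0.16Fe0.84)CaSi2O6) = 243.041 g/mol; M(FeO) = 71.844 g/mol.
Moles FeO per formula unit = 0.84 Fe ÷ 1 = 0.8400.
FeO fraction = (0.8400 × 71.844) / 243.041 = 60.349/243.041 = 0.2483.

24.83 wt%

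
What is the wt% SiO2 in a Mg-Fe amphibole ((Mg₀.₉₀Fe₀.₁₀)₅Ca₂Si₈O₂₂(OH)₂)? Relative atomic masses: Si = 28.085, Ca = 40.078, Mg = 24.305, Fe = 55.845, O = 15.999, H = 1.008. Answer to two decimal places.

58.04 wt%

M((Mg₀.₉₀Fe₀.₁₀)₅Ca₂Si₈O₂₂(OH)₂) = 828.123 g/mol; M(SiO2) = 60.083 g/mol.
Moles SiO2 per formula unit = 8 Si ÷ 1 = 8.0000.
SiO2 fraction = (8.0000 × 60.083) / 828.123 = 480.664/828.123 = 0.5804.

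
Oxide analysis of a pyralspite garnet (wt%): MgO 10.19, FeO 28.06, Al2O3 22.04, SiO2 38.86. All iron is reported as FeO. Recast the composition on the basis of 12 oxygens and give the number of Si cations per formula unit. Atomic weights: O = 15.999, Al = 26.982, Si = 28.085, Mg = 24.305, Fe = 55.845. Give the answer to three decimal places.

10.19 wt% MgO ÷ 40.304 g/mol = 0.25283 mol, giving 0.25283 Mg and 0.25283 O.
28.06 wt% FeO ÷ 71.844 g/mol = 0.39057 mol, giving 0.39057 Fe and 0.39057 O.
22.04 wt% Al2O3 ÷ 101.961 g/mol = 0.21616 mol, giving 0.43232 Al and 0.64848 O.
38.86 wt% SiO2 ÷ 60.083 g/mol = 0.64677 mol, giving 0.64677 Si and 1.29354 O.
Oxygen sums to 2.58542; scaling by 12/2.58542 = 4.64141 puts the formula on 12 O.
Si: 0.64677 × 4.64141 = 3.002 atoms per formula unit.

3.002 Si apfu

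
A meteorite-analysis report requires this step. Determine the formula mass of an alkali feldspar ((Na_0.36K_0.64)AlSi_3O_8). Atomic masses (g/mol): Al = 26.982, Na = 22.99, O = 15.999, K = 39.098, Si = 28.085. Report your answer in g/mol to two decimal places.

272.53 g/mol

M = 0.36(22.99) + 0.64(39.098) + 1(26.982) + 3(28.085) + 8(15.999)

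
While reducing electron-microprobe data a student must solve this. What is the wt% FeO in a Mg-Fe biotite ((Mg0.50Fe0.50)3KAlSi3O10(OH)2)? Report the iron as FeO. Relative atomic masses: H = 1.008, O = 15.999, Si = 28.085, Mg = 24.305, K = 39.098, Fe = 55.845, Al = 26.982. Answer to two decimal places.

Formula mass = 464.564 g/mol.
1.50 Fe → 1.5000 mol FeO per formula unit; M(FeO) = 71.844, so FeO mass = 107.766 g.
107.766/464.564 × 100 = 23.20 wt%.

23.20 wt%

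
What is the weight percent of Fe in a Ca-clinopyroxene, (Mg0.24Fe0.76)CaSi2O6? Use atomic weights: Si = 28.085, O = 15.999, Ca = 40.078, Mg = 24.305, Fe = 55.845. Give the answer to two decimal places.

Formula mass = 0.24*24.305 + 0.76*55.845 + 1*40.078 + 2*28.085 + 6*15.999 = 240.517 g/mol, of which 42.442 g is Fe.
So Fe makes up 42.442/240.517 = 0.1765 of the mass, i.e. 17.65%.

17.65 mass %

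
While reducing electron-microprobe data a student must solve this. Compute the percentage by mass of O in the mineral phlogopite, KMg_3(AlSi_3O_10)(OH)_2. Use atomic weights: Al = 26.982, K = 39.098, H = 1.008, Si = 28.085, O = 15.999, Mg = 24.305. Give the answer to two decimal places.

46.01 weight percent

Molar mass of KMg_3(AlSi_3O_10)(OH)_2: 1×39.098 + 3×24.305 + 1×26.982 + 3×28.085 + 12×15.999 + 2×1.008 = 417.254 g/mol.
Mass of O per formula unit: 12 × 15.999 = 191.988 g.
Weight fraction O = 191.988 / 417.254 = 0.4601.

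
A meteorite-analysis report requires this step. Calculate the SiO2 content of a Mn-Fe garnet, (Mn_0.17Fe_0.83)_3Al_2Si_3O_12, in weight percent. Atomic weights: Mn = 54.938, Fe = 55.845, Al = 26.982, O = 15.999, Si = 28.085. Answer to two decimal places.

M((Mn_0.17Fe_0.83)_3Al_2Si_3O_12) = 497.279 g/mol; M(SiO2) = 60.083 g/mol.
Moles SiO2 per formula unit = 3 Si ÷ 1 = 3.0000.
SiO2 fraction = (3.0000 × 60.083) / 497.279 = 180.249/497.279 = 0.3625.

36.25 wt%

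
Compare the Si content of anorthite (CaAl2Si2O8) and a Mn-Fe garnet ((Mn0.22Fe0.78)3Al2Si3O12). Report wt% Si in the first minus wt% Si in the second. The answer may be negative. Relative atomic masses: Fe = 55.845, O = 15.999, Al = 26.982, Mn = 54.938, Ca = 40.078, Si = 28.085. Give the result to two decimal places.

3.24 percentage points

M(CaAl2Si2O8) = 278.204 g/mol, so wt% Si = 56.170/278.204 × 100 = 20.19%.
M((Mn0.22Fe0.78)3Al2Si3O12) = 497.143 g/mol, so wt% Si = 84.255/497.143 × 100 = 16.95%.
20.19 − 16.95 = 3.24 pp.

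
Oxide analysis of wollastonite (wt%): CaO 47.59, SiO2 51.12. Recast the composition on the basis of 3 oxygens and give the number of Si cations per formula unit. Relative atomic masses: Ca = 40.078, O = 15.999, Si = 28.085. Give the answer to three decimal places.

47.59 wt% CaO ÷ 56.077 g/mol = 0.84865 mol, giving 0.84865 Ca and 0.84865 O.
51.12 wt% SiO2 ÷ 60.083 g/mol = 0.85082 mol, giving 0.85082 Si and 1.70164 O.
Oxygen sums to 2.55029; scaling by 3/2.55029 = 1.17634 puts the formula on 3 O.
Si: 0.85082 × 1.17634 = 1.001 atoms per formula unit.

1.001 Si apfu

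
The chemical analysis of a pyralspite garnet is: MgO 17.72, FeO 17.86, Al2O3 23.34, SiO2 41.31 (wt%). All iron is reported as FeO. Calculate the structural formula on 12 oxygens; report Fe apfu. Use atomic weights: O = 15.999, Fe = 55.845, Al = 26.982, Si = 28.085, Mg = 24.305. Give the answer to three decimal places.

MgO: 17.72/40.304 = 0.43966 mol → 0.43966 mol Mg, 0.43966 mol O.
FeO: 17.86/71.844 = 0.24859 mol → 0.24859 mol Fe, 0.24859 mol O.
Al2O3: 23.34/101.961 = 0.22891 mol → 0.45782 mol Al, 0.68673 mol O.
SiO2: 41.31/60.083 = 0.68755 mol → 0.68755 mol Si, 1.37510 mol O.
Total oxygen = 2.75008 mol. Normalization factor = 12/2.75008 = 4.36351.
Fe per 12 O = 0.24859 × 4.36351 = 1.085.

1.085 Fe apfu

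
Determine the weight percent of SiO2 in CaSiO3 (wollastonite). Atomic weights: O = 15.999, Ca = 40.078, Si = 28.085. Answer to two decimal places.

Formula mass = 116.160 g/mol.
1 Si → 1.0000 mol SiO2 per formula unit; M(SiO2) = 60.083, so SiO2 mass = 60.083 g.
60.083/116.160 × 100 = 51.72 wt%.

51.72 wt%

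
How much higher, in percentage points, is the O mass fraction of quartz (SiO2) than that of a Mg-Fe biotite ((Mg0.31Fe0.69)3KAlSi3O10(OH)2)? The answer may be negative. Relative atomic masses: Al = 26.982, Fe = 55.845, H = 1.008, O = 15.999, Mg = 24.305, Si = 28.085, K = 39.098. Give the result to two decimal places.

13.47 percentage points

O in SiO2: molar mass 60.083 g/mol; 2×15.999 = 31.998 g → 53.26 wt%.
O in (Mg0.31Fe0.69)3KAlSi3O10(OH)2: molar mass 482.542 g/mol; 12×15.999 = 191.988 g → 39.79 wt%.
Difference = 53.26 − 39.79 = 13.47 percentage points.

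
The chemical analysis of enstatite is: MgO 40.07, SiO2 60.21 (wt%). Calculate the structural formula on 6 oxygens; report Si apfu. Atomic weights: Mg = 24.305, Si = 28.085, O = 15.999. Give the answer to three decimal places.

MgO: 40.07/40.304 = 0.99419 mol → 0.99419 mol Mg, 0.99419 mol O.
SiO2: 60.21/60.083 = 1.00211 mol → 1.00211 mol Si, 2.00422 mol O.
Total oxygen = 2.99841 mol. Normalization factor = 6/2.99841 = 2.00106.
Si per 6 O = 1.00211 × 2.00106 = 2.005.

2.005 Si apfu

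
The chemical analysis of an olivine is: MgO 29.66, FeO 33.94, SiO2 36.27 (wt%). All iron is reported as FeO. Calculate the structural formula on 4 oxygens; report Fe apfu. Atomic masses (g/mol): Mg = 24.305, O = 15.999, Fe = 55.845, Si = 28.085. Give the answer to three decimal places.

MgO (M=40.304): mol = 0.73591; Mg = 0.73591, O = 0.73591.
FeO (M=71.844): mol = 0.47241; Fe = 0.47241, O = 0.47241.
SiO2 (M=60.083): mol = 0.60366; Si = 0.60366, O = 1.20732.
ΣO = 2.41564; factor = 4/ΣO = 1.65588.
Fe apfu = 0.47241 × 1.65588 = 0.782.

0.782 Fe apfu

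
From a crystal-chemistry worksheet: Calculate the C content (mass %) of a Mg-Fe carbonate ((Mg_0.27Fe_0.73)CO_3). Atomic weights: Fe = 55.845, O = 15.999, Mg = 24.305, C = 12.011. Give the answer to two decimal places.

Molar mass of (Mg_0.27Fe_0.73)CO_3: 0.27·24.305 + 0.73·55.845 + 1·12.011 + 3·15.999 = 107.337 g/mol.
Mass of C per formula unit: 1 × 12.011 = 12.011 g.
Weight fraction C = 12.011 / 107.337 = 0.1119.

11.19 mass %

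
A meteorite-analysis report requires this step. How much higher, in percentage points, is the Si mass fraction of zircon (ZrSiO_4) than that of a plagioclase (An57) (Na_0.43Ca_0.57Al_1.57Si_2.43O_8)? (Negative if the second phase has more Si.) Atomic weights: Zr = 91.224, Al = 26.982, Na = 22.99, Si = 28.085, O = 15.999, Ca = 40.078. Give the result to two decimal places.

M(ZrSiO_4) = 183.305 g/mol, so wt% Si = 28.085/183.305 × 100 = 15.32%.
M(Na_0.43Ca_0.57Al_1.57Si_2.43O_8) = 271.330 g/mol, so wt% Si = 68.247/271.330 × 100 = 25.15%.
15.32 − 25.15 = -9.83 pp.

-9.83 percentage points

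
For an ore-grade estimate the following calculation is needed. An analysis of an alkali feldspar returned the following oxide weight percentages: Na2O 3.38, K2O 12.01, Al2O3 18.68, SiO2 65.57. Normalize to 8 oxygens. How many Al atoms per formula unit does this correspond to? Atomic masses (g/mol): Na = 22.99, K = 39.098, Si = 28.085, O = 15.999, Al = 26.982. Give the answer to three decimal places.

3.38 wt% Na2O ÷ 61.979 g/mol = 0.05453 mol, giving 0.10906 Na and 0.05453 O.
12.01 wt% K2O ÷ 94.195 g/mol = 0.12750 mol, giving 0.25500 K and 0.12750 O.
18.68 wt% Al2O3 ÷ 101.961 g/mol = 0.18321 mol, giving 0.36642 Al and 0.54963 O.
65.57 wt% SiO2 ÷ 60.083 g/mol = 1.09132 mol, giving 1.09132 Si and 2.18264 O.
Oxygen sums to 2.91430; scaling by 8/2.91430 = 2.74508 puts the formula on 8 O.
Al: 0.36642 × 2.74508 = 1.006 atoms per formula unit.

1.006 Al apfu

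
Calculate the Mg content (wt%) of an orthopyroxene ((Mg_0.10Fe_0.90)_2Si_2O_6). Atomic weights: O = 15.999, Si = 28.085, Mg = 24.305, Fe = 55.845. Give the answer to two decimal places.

M((Mg_0.10Fe_0.90)_2Si_2O_6) = 257.546 g/mol.
Mg contributes 0.20 × 24.305 = 4.861 g per mole.
4.861/257.546 = 0.0189 → 1.89%.

1.89 wt%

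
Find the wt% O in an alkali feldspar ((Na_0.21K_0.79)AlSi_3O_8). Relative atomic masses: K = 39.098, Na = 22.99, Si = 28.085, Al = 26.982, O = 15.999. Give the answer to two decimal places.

Molar mass of (Na_0.21K_0.79)AlSi_3O_8: 0.21×22.99 + 0.79×39.098 + 1×26.982 + 3×28.085 + 8×15.999 = 274.944 g/mol.
Mass of O per formula unit: 8 × 15.999 = 127.992 g.
Weight fraction O = 127.992 / 274.944 = 0.4655.

46.55 mass %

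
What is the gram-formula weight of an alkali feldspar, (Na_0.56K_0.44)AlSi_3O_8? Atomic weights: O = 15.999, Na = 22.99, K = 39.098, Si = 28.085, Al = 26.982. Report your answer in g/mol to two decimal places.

Na: 0.56 × 22.99 = 12.8744
K: 0.44 × 39.098 = 17.2031
Al: 1 × 26.982 = 26.9820
Si: 3 × 28.085 = 84.2550
O: 8 × 15.999 = 127.9920
Summing the contributions gives the formula mass.

269.31 g/mol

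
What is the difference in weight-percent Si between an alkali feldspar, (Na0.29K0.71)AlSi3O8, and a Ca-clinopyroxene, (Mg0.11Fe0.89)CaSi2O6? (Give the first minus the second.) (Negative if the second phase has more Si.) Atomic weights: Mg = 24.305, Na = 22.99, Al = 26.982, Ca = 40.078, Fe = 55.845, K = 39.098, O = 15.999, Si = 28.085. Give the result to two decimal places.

Si in (Na0.29K0.71)AlSi3O8: molar mass 273.656 g/mol; 3×28.085 = 84.255 g → 30.79 wt%.
Si in (Mg0.11Fe0.89)CaSi2O6: molar mass 244.618 g/mol; 2×28.085 = 56.170 g → 22.96 wt%.
Difference = 30.79 − 22.96 = 7.83 percentage points.

7.83 percentage points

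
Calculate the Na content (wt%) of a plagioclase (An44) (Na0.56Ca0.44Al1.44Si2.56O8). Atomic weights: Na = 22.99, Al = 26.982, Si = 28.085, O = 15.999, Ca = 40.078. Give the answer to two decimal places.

Molar mass of Na0.56Ca0.44Al1.44Si2.56O8: 0.56×22.99 + 0.44×40.078 + 1.44×26.982 + 2.56×28.085 + 8×15.999 = 269.252 g/mol.
Mass of Na per formula unit: 0.56 × 22.99 = 12.874 g.
Weight fraction Na = 12.874 / 269.252 = 0.0478.

4.78 wt%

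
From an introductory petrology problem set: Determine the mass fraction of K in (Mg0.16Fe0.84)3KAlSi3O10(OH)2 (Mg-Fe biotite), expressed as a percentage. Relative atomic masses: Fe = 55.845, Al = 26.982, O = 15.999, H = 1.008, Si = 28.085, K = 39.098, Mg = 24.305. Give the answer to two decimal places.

Molar mass of (Mg0.16Fe0.84)3KAlSi3O10(OH)2: 0.48×24.305 + 2.52×55.845 + 1×39.098 + 1×26.982 + 3×28.085 + 12×15.999 + 2×1.008 = 496.735 g/mol.
Mass of K per formula unit: 1 × 39.098 = 39.098 g.
Weight fraction K = 39.098 / 496.735 = 0.0787.

7.87 mass %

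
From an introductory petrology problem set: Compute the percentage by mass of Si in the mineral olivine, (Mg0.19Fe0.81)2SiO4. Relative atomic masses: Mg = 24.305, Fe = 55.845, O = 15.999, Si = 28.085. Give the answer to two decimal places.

14.64 weight percent

Molar mass of (Mg0.19Fe0.81)2SiO4: 0.38·24.305 + 1.62·55.845 + 1·28.085 + 4·15.999 = 191.786 g/mol.
Mass of Si per formula unit: 1 × 28.085 = 28.085 g.
Weight fraction Si = 28.085 / 191.786 = 0.1464.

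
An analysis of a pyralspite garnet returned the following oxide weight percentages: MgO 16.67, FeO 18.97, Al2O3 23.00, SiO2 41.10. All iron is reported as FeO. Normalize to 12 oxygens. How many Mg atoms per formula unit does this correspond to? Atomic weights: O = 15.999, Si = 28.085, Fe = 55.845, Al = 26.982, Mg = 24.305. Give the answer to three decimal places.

MgO: 16.67/40.304 = 0.41361 mol → 0.41361 mol Mg, 0.41361 mol O.
FeO: 18.97/71.844 = 0.26404 mol → 0.26404 mol Fe, 0.26404 mol O.
Al2O3: 23.00/101.961 = 0.22558 mol → 0.45116 mol Al, 0.67674 mol O.
SiO2: 41.10/60.083 = 0.68405 mol → 0.68405 mol Si, 1.36810 mol O.
Total oxygen = 2.72249 mol. Normalization factor = 12/2.72249 = 4.40773.
Mg per 12 O = 0.41361 × 4.40773 = 1.823.

1.823 Mg apfu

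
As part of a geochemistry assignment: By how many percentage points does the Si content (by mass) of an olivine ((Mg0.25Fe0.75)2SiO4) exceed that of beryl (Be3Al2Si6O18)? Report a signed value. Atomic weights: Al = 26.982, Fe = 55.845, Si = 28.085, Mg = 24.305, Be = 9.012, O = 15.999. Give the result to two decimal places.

-16.41 percentage points

Si in (Mg0.25Fe0.75)2SiO4: molar mass 188.001 g/mol; 1×28.085 = 28.085 g → 14.94 wt%.
Si in Be3Al2Si6O18: molar mass 537.492 g/mol; 6×28.085 = 168.510 g → 31.35 wt%.
Difference = 14.94 − 31.35 = -16.41 percentage points.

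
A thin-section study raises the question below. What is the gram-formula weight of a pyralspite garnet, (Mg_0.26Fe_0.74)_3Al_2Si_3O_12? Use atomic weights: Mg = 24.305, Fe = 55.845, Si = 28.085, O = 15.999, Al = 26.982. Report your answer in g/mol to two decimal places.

Mg: 0.78 × 24.305 = 18.9579
Fe: 2.22 × 55.845 = 123.9759
Al: 2 × 26.982 = 53.9640
Si: 3 × 28.085 = 84.2550
O: 12 × 15.999 = 191.9880
Summing the contributions gives the formula mass.

473.14 g/mol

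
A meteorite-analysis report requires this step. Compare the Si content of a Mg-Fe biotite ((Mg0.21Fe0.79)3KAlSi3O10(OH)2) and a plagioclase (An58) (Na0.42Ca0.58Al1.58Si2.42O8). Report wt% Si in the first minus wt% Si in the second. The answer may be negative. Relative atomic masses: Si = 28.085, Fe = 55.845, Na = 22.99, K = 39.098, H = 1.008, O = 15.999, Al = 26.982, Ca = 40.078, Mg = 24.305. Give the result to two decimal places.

-7.91 percentage points

Si in (Mg0.21Fe0.79)3KAlSi3O10(OH)2: molar mass 492.004 g/mol; 3×28.085 = 84.255 g → 17.12 wt%.
Si in Na0.42Ca0.58Al1.58Si2.42O8: molar mass 271.490 g/mol; 2.42×28.085 = 67.966 g → 25.03 wt%.
Difference = 17.12 − 25.03 = -7.91 percentage points.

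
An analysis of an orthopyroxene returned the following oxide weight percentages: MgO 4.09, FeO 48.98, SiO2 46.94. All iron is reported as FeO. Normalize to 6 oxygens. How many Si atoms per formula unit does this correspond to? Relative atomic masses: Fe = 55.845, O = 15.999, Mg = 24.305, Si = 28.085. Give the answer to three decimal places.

1.998 Si apfu

MgO (M=40.304): mol = 0.10148; Mg = 0.10148, O = 0.10148.
FeO (M=71.844): mol = 0.68175; Fe = 0.68175, O = 0.68175.
SiO2 (M=60.083): mol = 0.78125; Si = 0.78125, O = 1.56250.
ΣO = 2.34573; factor = 6/ΣO = 2.55784.
Si apfu = 0.78125 × 2.55784 = 1.998.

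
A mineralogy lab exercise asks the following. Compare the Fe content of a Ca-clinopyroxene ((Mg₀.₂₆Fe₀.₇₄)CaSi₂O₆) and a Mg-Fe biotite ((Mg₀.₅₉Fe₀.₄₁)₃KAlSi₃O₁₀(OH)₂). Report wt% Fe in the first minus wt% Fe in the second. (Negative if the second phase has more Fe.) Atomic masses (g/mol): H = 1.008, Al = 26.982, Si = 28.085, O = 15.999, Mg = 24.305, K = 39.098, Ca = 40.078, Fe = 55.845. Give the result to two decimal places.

M((Mg₀.₂₆Fe₀.₇₄)CaSi₂O₆) = 239.887 g/mol, so wt% Fe = 41.325/239.887 × 100 = 17.23%.
M((Mg₀.₅₉Fe₀.₄₁)₃KAlSi₃O₁₀(OH)₂) = 456.048 g/mol, so wt% Fe = 68.689/456.048 × 100 = 15.06%.
17.23 − 15.06 = 2.17 pp.

2.17 percentage points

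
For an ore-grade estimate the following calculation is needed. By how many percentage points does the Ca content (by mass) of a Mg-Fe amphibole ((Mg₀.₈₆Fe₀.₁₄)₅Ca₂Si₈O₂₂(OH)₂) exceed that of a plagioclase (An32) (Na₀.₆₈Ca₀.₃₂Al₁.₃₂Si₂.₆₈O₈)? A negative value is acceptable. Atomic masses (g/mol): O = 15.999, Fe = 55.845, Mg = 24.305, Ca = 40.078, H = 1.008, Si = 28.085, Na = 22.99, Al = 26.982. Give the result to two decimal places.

4.81 percentage points

Ca in (Mg₀.₈₆Fe₀.₁₄)₅Ca₂Si₈O₂₂(OH)₂: molar mass 834.431 g/mol; 2×40.078 = 80.156 g → 9.61 wt%.
Ca in Na₀.₆₈Ca₀.₃₂Al₁.₃₂Si₂.₆₈O₈: molar mass 267.334 g/mol; 0.32×40.078 = 12.825 g → 4.80 wt%.
Difference = 9.61 − 4.80 = 4.81 percentage points.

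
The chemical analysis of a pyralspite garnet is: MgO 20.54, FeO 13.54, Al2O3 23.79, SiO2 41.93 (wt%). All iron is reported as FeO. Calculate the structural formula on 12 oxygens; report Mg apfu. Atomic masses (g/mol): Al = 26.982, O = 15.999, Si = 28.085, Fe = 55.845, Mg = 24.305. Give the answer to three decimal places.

2.189 Mg apfu

MgO (M=40.304): mol = 0.50963; Mg = 0.50963, O = 0.50963.
FeO (M=71.844): mol = 0.18846; Fe = 0.18846, O = 0.18846.
Al2O3 (M=101.961): mol = 0.23332; Al = 0.46664, O = 0.69996.
SiO2 (M=60.083): mol = 0.69787; Si = 0.69787, O = 1.39574.
ΣO = 2.79379; factor = 12/ΣO = 4.29524.
Mg apfu = 0.50963 × 4.29524 = 2.189.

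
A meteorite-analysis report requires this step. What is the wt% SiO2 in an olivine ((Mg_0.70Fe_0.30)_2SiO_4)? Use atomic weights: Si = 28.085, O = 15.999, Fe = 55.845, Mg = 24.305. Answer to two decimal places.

M((Mg_0.70Fe_0.30)_2SiO_4) = 159.615 g/mol; M(SiO2) = 60.083 g/mol.
Moles SiO2 per formula unit = 1 Si ÷ 1 = 1.0000.
SiO2 fraction = (1.0000 × 60.083) / 159.615 = 60.083/159.615 = 0.3764.

37.64 wt%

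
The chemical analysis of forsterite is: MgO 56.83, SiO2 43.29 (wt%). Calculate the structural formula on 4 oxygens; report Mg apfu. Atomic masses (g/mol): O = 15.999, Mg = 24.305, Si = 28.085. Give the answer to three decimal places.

56.83 wt% MgO ÷ 40.304 g/mol = 1.41003 mol, giving 1.41003 Mg and 1.41003 O.
43.29 wt% SiO2 ÷ 60.083 g/mol = 0.72050 mol, giving 0.72050 Si and 1.44100 O.
Oxygen sums to 2.85103; scaling by 4/2.85103 = 1.40300 puts the formula on 4 O.
Mg: 1.41003 × 1.40300 = 1.978 atoms per formula unit.

1.978 Mg apfu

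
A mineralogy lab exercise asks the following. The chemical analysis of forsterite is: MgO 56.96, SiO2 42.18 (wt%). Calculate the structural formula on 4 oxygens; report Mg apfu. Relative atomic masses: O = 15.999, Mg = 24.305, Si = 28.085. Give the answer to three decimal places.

2.007 Mg apfu

MgO: 56.96/40.304 = 1.41326 mol → 1.41326 mol Mg, 1.41326 mol O.
SiO2: 42.18/60.083 = 0.70203 mol → 0.70203 mol Si, 1.40406 mol O.
Total oxygen = 2.81732 mol. Normalization factor = 4/2.81732 = 1.41979.
Mg per 4 O = 1.41326 × 1.41979 = 2.007.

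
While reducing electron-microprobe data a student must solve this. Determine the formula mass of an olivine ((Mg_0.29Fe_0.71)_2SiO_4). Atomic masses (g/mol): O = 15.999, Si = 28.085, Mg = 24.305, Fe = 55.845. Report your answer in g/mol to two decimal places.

185.48 g/mol

Mg: 0.58 × 24.305 = 14.0969
Fe: 1.42 × 55.845 = 79.2999
Si: 1 × 28.085 = 28.0850
O: 4 × 15.999 = 63.9960
Summing the contributions gives the formula mass.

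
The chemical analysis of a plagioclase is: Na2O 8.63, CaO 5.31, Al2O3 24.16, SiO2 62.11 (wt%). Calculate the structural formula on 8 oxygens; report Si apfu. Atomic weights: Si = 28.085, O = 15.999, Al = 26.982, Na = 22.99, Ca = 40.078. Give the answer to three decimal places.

Na2O (M=61.979): mol = 0.13924; Na = 0.27848, O = 0.13924.
CaO (M=56.077): mol = 0.09469; Ca = 0.09469, O = 0.09469.
Al2O3 (M=101.961): mol = 0.23695; Al = 0.47390, O = 0.71085.
SiO2 (M=60.083): mol = 1.03374; Si = 1.03374, O = 2.06748.
ΣO = 3.01226; factor = 8/ΣO = 2.65581.
Si apfu = 1.03374 × 2.65581 = 2.745.

2.745 Si apfu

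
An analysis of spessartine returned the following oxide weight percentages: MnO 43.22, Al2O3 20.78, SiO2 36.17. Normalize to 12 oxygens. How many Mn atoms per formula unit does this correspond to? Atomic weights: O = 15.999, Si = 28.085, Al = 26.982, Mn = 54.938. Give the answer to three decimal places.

3.015 Mn apfu

43.22 wt% MnO ÷ 70.937 g/mol = 0.60927 mol, giving 0.60927 Mn and 0.60927 O.
20.78 wt% Al2O3 ÷ 101.961 g/mol = 0.20380 mol, giving 0.40760 Al and 0.61140 O.
36.17 wt% SiO2 ÷ 60.083 g/mol = 0.60200 mol, giving 0.60200 Si and 1.20400 O.
Oxygen sums to 2.42467; scaling by 12/2.42467 = 4.94913 puts the formula on 12 O.
Mn: 0.60927 × 4.94913 = 3.015 atoms per formula unit.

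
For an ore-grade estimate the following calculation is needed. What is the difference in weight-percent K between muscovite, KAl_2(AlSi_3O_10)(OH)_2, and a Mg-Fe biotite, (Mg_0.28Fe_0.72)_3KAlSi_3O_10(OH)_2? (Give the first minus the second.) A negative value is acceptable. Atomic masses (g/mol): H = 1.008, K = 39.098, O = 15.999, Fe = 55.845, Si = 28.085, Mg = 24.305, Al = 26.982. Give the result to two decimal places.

1.76 percentage points

K in KAl_2(AlSi_3O_10)(OH)_2: molar mass 398.303 g/mol; 1×39.098 = 39.098 g → 9.82 wt%.
K in (Mg_0.28Fe_0.72)_3KAlSi_3O_10(OH)_2: molar mass 485.380 g/mol; 1×39.098 = 39.098 g → 8.06 wt%.
Difference = 9.82 − 8.06 = 1.76 percentage points.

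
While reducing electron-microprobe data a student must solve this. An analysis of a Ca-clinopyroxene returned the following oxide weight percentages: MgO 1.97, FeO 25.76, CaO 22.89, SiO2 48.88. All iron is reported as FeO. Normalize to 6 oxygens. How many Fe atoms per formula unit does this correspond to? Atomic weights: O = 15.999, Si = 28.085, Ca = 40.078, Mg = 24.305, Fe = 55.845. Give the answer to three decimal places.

MgO (M=40.304): mol = 0.04888; Mg = 0.04888, O = 0.04888.
FeO (M=71.844): mol = 0.35855; Fe = 0.35855, O = 0.35855.
CaO (M=56.077): mol = 0.40819; Ca = 0.40819, O = 0.40819.
SiO2 (M=60.083): mol = 0.81354; Si = 0.81354, O = 1.62708.
ΣO = 2.44270; factor = 6/ΣO = 2.45630.
Fe apfu = 0.35855 × 2.45630 = 0.881.

0.881 Fe apfu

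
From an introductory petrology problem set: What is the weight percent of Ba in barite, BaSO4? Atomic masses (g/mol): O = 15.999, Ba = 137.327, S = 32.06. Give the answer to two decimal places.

58.84 mass %

M(BaSO4) = 233.383 g/mol.
Ba contributes 1 × 137.327 = 137.327 g per mole.
137.327/233.383 = 0.5884 → 58.84%.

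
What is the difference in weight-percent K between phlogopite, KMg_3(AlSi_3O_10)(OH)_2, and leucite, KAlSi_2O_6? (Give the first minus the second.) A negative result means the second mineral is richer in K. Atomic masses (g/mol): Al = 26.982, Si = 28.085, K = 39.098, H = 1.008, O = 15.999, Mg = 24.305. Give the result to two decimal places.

K in KMg_3(AlSi_3O_10)(OH)_2: molar mass 417.254 g/mol; 1×39.098 = 39.098 g → 9.37 wt%.
K in KAlSi_2O_6: molar mass 218.244 g/mol; 1×39.098 = 39.098 g → 17.91 wt%.
Difference = 9.37 − 17.91 = -8.54 percentage points.

-8.54 percentage points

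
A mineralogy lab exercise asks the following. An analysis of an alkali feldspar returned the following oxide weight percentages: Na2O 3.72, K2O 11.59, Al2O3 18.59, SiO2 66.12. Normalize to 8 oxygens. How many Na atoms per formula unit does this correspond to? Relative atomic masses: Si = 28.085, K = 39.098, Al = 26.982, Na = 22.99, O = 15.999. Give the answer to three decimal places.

Na2O: 3.72/61.979 = 0.06002 mol → 0.12004 mol Na, 0.06002 mol O.
K2O: 11.59/94.195 = 0.12304 mol → 0.24608 mol K, 0.12304 mol O.
Al2O3: 18.59/101.961 = 0.18232 mol → 0.36464 mol Al, 0.54696 mol O.
SiO2: 66.12/60.083 = 1.10048 mol → 1.10048 mol Si, 2.20096 mol O.
Total oxygen = 2.93098 mol. Normalization factor = 8/2.93098 = 2.72946.
Na per 8 O = 0.12004 × 2.72946 = 0.328.

0.328 Na apfu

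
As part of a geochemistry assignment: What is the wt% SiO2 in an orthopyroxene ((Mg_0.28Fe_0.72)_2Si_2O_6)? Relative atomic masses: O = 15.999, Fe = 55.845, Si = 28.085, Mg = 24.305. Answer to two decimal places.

M((Mg_0.28Fe_0.72)_2Si_2O_6) = 246.192 g/mol; M(SiO2) = 60.083 g/mol.
Moles SiO2 per formula unit = 2 Si ÷ 1 = 2.0000.
SiO2 fraction = (2.0000 × 60.083) / 246.192 = 120.166/246.192 = 0.4881.

48.81 wt%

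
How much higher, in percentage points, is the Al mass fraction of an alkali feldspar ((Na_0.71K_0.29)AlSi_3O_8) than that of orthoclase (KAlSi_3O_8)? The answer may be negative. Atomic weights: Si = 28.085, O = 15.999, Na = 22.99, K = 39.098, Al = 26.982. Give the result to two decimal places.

0.42 percentage points

M((Na_0.71K_0.29)AlSi_3O_8) = 266.890 g/mol, so wt% Al = 26.982/266.890 × 100 = 10.11%.
M(KAlSi_3O_8) = 278.327 g/mol, so wt% Al = 26.982/278.327 × 100 = 9.69%.
10.11 − 9.69 = 0.42 pp.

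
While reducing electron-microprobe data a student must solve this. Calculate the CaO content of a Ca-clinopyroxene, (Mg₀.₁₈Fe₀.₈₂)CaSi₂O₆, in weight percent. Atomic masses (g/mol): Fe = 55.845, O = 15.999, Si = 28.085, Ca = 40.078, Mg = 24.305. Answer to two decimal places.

23.13 wt%

Formula mass = 242.410 g/mol.
1 Ca → 1.0000 mol CaO per formula unit; M(CaO) = 56.077, so CaO mass = 56.077 g.
56.077/242.410 × 100 = 23.13 wt%.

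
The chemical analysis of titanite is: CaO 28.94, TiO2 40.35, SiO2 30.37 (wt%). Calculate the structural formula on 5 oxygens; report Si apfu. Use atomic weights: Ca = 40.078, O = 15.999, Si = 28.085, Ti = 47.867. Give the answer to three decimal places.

28.94 wt% CaO ÷ 56.077 g/mol = 0.51608 mol, giving 0.51608 Ca and 0.51608 O.
40.35 wt% TiO2 ÷ 79.865 g/mol = 0.50523 mol, giving 0.50523 Ti and 1.01046 O.
30.37 wt% SiO2 ÷ 60.083 g/mol = 0.50547 mol, giving 0.50547 Si and 1.01094 O.
Oxygen sums to 2.53748; scaling by 5/2.53748 = 1.97046 puts the formula on 5 O.
Si: 0.50547 × 1.97046 = 0.996 atoms per formula unit.

0.996 Si apfu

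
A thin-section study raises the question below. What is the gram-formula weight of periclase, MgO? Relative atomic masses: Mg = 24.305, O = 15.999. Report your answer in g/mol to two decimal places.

40.30 g/mol

M = 1·24.305 + 1·15.999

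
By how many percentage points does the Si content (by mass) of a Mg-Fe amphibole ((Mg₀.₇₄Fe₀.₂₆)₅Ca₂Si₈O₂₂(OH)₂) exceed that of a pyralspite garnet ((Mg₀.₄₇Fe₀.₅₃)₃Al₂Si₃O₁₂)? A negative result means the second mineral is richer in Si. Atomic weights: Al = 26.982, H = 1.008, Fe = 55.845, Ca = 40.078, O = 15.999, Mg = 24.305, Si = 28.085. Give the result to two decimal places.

M((Mg₀.₇₄Fe₀.₂₆)₅Ca₂Si₈O₂₂(OH)₂) = 853.355 g/mol, so wt% Si = 224.680/853.355 × 100 = 26.33%.
M((Mg₀.₄₇Fe₀.₅₃)₃Al₂Si₃O₁₂) = 453.271 g/mol, so wt% Si = 84.255/453.271 × 100 = 18.59%.
26.33 − 18.59 = 7.74 pp.

7.74 percentage points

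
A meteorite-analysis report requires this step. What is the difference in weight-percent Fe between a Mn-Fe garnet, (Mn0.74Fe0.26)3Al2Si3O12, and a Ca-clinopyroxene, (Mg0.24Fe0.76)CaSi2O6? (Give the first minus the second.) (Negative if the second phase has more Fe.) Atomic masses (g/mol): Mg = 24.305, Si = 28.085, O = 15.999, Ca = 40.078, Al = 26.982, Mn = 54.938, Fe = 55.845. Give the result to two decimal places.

M((Mn0.74Fe0.26)3Al2Si3O12) = 495.728 g/mol, so wt% Fe = 43.559/495.728 × 100 = 8.79%.
M((Mg0.24Fe0.76)CaSi2O6) = 240.517 g/mol, so wt% Fe = 42.442/240.517 × 100 = 17.65%.
8.79 − 17.65 = -8.86 pp.

-8.86 percentage points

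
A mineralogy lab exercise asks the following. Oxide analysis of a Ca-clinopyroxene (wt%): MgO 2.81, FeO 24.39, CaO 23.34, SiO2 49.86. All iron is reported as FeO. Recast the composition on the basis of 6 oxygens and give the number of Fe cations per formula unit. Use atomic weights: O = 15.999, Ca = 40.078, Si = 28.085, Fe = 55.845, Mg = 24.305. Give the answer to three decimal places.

MgO (M=40.304): mol = 0.06972; Mg = 0.06972, O = 0.06972.
FeO (M=71.844): mol = 0.33949; Fe = 0.33949, O = 0.33949.
CaO (M=56.077): mol = 0.41621; Ca = 0.41621, O = 0.41621.
SiO2 (M=60.083): mol = 0.82985; Si = 0.82985, O = 1.65970.
ΣO = 2.48512; factor = 6/ΣO = 2.41437.
Fe apfu = 0.33949 × 2.41437 = 0.820.

0.820 Fe apfu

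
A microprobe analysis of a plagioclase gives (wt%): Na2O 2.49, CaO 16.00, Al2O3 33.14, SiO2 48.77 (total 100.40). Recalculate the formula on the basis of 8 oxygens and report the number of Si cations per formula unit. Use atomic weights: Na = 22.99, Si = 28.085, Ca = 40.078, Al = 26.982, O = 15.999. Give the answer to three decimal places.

2.221 Si apfu

Na2O (M=61.979): mol = 0.04017; Na = 0.08034, O = 0.04017.
CaO (M=56.077): mol = 0.28532; Ca = 0.28532, O = 0.28532.
Al2O3 (M=101.961): mol = 0.32503; Al = 0.65006, O = 0.97509.
SiO2 (M=60.083): mol = 0.81171; Si = 0.81171, O = 1.62342.
ΣO = 2.92400; factor = 8/ΣO = 2.73598.
Si apfu = 0.81171 × 2.73598 = 2.221.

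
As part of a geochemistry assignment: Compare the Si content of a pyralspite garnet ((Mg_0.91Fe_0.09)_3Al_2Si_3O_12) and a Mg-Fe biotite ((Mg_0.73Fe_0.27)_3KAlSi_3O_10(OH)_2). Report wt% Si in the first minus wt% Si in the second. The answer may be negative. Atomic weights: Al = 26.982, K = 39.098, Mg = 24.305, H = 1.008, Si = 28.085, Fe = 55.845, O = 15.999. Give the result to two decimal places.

M((Mg_0.91Fe_0.09)_3Al_2Si_3O_12) = 411.638 g/mol, so wt% Si = 84.255/411.638 × 100 = 20.47%.
M((Mg_0.73Fe_0.27)_3KAlSi_3O_10(OH)_2) = 442.801 g/mol, so wt% Si = 84.255/442.801 × 100 = 19.03%.
20.47 − 19.03 = 1.44 pp.

1.44 percentage points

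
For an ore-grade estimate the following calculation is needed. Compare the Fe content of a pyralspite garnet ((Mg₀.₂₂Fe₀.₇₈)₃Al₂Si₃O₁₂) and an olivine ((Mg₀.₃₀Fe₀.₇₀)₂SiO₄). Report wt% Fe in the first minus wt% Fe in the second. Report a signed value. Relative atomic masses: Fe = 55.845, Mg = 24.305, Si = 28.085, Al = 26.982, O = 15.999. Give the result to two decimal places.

M((Mg₀.₂₂Fe₀.₇₈)₃Al₂Si₃O₁₂) = 476.926 g/mol, so wt% Fe = 130.677/476.926 × 100 = 27.40%.
M((Mg₀.₃₀Fe₀.₇₀)₂SiO₄) = 184.847 g/mol, so wt% Fe = 78.183/184.847 × 100 = 42.30%.
27.40 − 42.30 = -14.90 pp.

-14.90 percentage points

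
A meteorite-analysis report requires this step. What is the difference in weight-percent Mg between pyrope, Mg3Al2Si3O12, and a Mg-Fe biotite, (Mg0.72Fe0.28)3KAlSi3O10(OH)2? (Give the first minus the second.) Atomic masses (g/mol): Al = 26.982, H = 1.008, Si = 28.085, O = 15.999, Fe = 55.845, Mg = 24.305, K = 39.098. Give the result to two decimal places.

6.26 percentage points

First mineral: 72.915 g Mg in 403.122 g formula = 18.09 wt% Mg.
Second mineral: 52.499 g Mg in 443.748 g formula = 11.83 wt% Mg.
18.09% − 11.83% gives a difference of 6.26 percentage points.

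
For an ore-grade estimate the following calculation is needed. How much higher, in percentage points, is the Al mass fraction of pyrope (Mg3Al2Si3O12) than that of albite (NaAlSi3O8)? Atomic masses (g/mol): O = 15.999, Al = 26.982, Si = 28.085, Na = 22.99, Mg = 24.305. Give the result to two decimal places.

Al in Mg3Al2Si3O12: molar mass 403.122 g/mol; 2×26.982 = 53.964 g → 13.39 wt%.
Al in NaAlSi3O8: molar mass 262.219 g/mol; 1×26.982 = 26.982 g → 10.29 wt%.
Difference = 13.39 − 10.29 = 3.10 percentage points.

3.10 percentage points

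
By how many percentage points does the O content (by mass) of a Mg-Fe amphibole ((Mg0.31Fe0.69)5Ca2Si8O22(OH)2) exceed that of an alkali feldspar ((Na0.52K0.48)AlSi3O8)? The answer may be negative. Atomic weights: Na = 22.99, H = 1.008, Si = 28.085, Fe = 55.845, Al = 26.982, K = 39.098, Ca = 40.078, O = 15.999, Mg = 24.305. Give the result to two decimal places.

First mineral: 383.976 g O in 921.166 g formula = 41.68 wt% O.
Second mineral: 127.992 g O in 269.951 g formula = 47.41 wt% O.
41.68% − 47.41% gives a difference of -5.73 percentage points.

-5.73 percentage points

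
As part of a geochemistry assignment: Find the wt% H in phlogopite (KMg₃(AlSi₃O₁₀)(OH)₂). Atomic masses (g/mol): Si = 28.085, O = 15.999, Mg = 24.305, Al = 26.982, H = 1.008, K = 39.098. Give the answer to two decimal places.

Molar mass of KMg₃(AlSi₃O₁₀)(OH)₂: 1·39.098 + 3·24.305 + 1·26.982 + 3·28.085 + 12·15.999 + 2·1.008 = 417.254 g/mol.
Mass of H per formula unit: 2 × 1.008 = 2.016 g.
Weight fraction H = 2.016 / 417.254 = 0.0048.

0.48 weight percent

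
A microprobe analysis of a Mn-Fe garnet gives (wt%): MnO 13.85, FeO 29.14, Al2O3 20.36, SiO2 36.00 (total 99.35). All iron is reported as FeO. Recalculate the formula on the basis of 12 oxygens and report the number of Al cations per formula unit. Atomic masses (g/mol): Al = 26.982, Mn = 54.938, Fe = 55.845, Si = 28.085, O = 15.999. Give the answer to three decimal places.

1.998 Al apfu

13.85 wt% MnO ÷ 70.937 g/mol = 0.19524 mol, giving 0.19524 Mn and 0.19524 O.
29.14 wt% FeO ÷ 71.844 g/mol = 0.40560 mol, giving 0.40560 Fe and 0.40560 O.
20.36 wt% Al2O3 ÷ 101.961 g/mol = 0.19968 mol, giving 0.39936 Al and 0.59904 O.
36.00 wt% SiO2 ÷ 60.083 g/mol = 0.59917 mol, giving 0.59917 Si and 1.19834 O.
Oxygen sums to 2.39822; scaling by 12/2.39822 = 5.00371 puts the formula on 12 O.
Al: 0.39936 × 5.00371 = 1.998 atoms per formula unit.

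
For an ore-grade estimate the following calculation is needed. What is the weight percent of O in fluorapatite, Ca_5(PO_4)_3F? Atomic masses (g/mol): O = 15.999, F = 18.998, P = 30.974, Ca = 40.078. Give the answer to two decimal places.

38.07 weight percent

Molar mass of Ca_5(PO_4)_3F: 5·40.078 + 3·30.974 + 12·15.999 + 1·18.998 = 504.298 g/mol.
Mass of O per formula unit: 12 × 15.999 = 191.988 g.
Weight fraction O = 191.988 / 504.298 = 0.3807.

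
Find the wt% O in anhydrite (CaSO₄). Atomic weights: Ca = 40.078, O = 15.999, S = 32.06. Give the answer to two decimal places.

47.01 mass %

M(CaSO₄) = 136.134 g/mol.
O contributes 4 × 15.999 = 63.996 g per mole.
63.996/136.134 = 0.4701 → 47.01%.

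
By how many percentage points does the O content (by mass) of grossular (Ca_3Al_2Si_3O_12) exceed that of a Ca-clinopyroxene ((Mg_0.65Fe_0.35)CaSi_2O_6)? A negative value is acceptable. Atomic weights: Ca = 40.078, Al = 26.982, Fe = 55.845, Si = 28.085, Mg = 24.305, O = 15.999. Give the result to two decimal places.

O in Ca_3Al_2Si_3O_12: molar mass 450.441 g/mol; 12×15.999 = 191.988 g → 42.62 wt%.
O in (Mg_0.65Fe_0.35)CaSi_2O_6: molar mass 227.586 g/mol; 6×15.999 = 95.994 g → 42.18 wt%.
Difference = 42.62 − 42.18 = 0.44 percentage points.

0.44 percentage points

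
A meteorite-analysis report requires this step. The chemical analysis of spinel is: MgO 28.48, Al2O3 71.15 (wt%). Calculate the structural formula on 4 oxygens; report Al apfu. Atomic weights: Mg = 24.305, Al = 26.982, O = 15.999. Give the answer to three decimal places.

1.994 Al apfu

MgO: 28.48/40.304 = 0.70663 mol → 0.70663 mol Mg, 0.70663 mol O.
Al2O3: 71.15/101.961 = 0.69782 mol → 1.39564 mol Al, 2.09346 mol O.
Total oxygen = 2.80009 mol. Normalization factor = 4/2.80009 = 1.42853.
Al per 4 O = 1.39564 × 1.42853 = 1.994.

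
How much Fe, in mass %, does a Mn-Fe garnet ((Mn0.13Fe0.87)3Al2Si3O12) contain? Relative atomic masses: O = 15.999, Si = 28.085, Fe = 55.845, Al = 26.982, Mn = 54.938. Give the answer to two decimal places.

29.30 mass %

M((Mn0.13Fe0.87)3Al2Si3O12) = 497.388 g/mol.
Fe contributes 2.61 × 55.845 = 145.755 g per mole.
145.755/497.388 = 0.2930 → 29.30%.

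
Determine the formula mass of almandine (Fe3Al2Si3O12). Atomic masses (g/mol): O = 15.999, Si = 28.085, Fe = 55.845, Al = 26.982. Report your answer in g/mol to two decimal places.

The formula mass is the sum 3×55.845 + 2×26.982 + 3×28.085 + 12×15.999.

497.74 g/mol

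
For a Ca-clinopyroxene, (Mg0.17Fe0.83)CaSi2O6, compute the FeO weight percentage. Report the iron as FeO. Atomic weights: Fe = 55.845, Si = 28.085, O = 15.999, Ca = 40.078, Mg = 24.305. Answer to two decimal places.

24.57 wt%

Formula mass = 242.725 g/mol.
0.83 Fe → 0.8300 mol FeO per formula unit; M(FeO) = 71.844, so FeO mass = 59.631 g.
59.631/242.725 × 100 = 24.57 wt%.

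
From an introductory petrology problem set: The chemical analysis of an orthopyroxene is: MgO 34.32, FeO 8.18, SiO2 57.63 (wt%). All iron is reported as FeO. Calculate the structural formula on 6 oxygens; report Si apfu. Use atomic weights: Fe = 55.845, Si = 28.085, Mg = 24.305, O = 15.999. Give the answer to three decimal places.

MgO: 34.32/40.304 = 0.85153 mol → 0.85153 mol Mg, 0.85153 mol O.
FeO: 8.18/71.844 = 0.11386 mol → 0.11386 mol Fe, 0.11386 mol O.
SiO2: 57.63/60.083 = 0.95917 mol → 0.95917 mol Si, 1.91834 mol O.
Total oxygen = 2.88373 mol. Normalization factor = 6/2.88373 = 2.08064.
Si per 6 O = 0.95917 × 2.08064 = 1.996.

1.996 Si apfu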